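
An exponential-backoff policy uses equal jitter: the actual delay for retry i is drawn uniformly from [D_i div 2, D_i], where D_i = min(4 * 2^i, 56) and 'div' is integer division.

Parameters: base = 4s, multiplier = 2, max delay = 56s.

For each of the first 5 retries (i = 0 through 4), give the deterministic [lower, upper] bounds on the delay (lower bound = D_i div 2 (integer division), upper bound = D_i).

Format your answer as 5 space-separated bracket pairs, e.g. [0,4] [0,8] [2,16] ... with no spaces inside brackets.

Answer: [2,4] [4,8] [8,16] [16,32] [28,56]

Derivation:
Computing bounds per retry:
  i=0: D_i=min(4*2^0,56)=4, bounds=[2,4]
  i=1: D_i=min(4*2^1,56)=8, bounds=[4,8]
  i=2: D_i=min(4*2^2,56)=16, bounds=[8,16]
  i=3: D_i=min(4*2^3,56)=32, bounds=[16,32]
  i=4: D_i=min(4*2^4,56)=56, bounds=[28,56]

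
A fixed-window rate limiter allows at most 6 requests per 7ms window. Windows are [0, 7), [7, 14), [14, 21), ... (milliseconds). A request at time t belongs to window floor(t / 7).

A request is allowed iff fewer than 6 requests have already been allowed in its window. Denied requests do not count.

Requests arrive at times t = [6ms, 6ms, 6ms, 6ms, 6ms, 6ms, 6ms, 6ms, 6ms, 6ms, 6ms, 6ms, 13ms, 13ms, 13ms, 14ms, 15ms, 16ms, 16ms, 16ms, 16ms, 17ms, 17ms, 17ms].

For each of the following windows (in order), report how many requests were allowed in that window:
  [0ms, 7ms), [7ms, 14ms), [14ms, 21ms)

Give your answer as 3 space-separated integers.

Processing requests:
  req#1 t=6ms (window 0): ALLOW
  req#2 t=6ms (window 0): ALLOW
  req#3 t=6ms (window 0): ALLOW
  req#4 t=6ms (window 0): ALLOW
  req#5 t=6ms (window 0): ALLOW
  req#6 t=6ms (window 0): ALLOW
  req#7 t=6ms (window 0): DENY
  req#8 t=6ms (window 0): DENY
  req#9 t=6ms (window 0): DENY
  req#10 t=6ms (window 0): DENY
  req#11 t=6ms (window 0): DENY
  req#12 t=6ms (window 0): DENY
  req#13 t=13ms (window 1): ALLOW
  req#14 t=13ms (window 1): ALLOW
  req#15 t=13ms (window 1): ALLOW
  req#16 t=14ms (window 2): ALLOW
  req#17 t=15ms (window 2): ALLOW
  req#18 t=16ms (window 2): ALLOW
  req#19 t=16ms (window 2): ALLOW
  req#20 t=16ms (window 2): ALLOW
  req#21 t=16ms (window 2): ALLOW
  req#22 t=17ms (window 2): DENY
  req#23 t=17ms (window 2): DENY
  req#24 t=17ms (window 2): DENY

Allowed counts by window: 6 3 6

Answer: 6 3 6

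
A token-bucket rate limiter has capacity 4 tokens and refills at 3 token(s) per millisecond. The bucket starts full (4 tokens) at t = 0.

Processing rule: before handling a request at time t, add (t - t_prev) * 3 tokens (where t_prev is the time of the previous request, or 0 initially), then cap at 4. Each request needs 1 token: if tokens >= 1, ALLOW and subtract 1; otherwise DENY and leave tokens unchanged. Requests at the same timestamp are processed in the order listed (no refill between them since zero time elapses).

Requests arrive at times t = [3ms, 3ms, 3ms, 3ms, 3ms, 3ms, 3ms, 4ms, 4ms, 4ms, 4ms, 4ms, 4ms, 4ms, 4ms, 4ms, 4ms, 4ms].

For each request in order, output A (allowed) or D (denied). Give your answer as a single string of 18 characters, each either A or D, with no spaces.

Answer: AAAADDDAAADDDDDDDD

Derivation:
Simulating step by step:
  req#1 t=3ms: ALLOW
  req#2 t=3ms: ALLOW
  req#3 t=3ms: ALLOW
  req#4 t=3ms: ALLOW
  req#5 t=3ms: DENY
  req#6 t=3ms: DENY
  req#7 t=3ms: DENY
  req#8 t=4ms: ALLOW
  req#9 t=4ms: ALLOW
  req#10 t=4ms: ALLOW
  req#11 t=4ms: DENY
  req#12 t=4ms: DENY
  req#13 t=4ms: DENY
  req#14 t=4ms: DENY
  req#15 t=4ms: DENY
  req#16 t=4ms: DENY
  req#17 t=4ms: DENY
  req#18 t=4ms: DENY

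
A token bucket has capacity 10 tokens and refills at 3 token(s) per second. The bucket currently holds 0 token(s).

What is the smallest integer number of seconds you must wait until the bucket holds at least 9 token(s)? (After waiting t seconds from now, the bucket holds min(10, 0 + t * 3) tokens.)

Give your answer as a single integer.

Need 0 + t * 3 >= 9, so t >= 9/3.
Smallest integer t = ceil(9/3) = 3.

Answer: 3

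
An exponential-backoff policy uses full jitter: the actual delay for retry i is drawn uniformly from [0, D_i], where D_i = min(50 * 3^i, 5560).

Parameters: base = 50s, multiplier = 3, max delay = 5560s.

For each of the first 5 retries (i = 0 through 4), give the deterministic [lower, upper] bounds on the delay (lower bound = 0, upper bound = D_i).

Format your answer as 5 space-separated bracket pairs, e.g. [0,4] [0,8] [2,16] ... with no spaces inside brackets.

Answer: [0,50] [0,150] [0,450] [0,1350] [0,4050]

Derivation:
Computing bounds per retry:
  i=0: D_i=min(50*3^0,5560)=50, bounds=[0,50]
  i=1: D_i=min(50*3^1,5560)=150, bounds=[0,150]
  i=2: D_i=min(50*3^2,5560)=450, bounds=[0,450]
  i=3: D_i=min(50*3^3,5560)=1350, bounds=[0,1350]
  i=4: D_i=min(50*3^4,5560)=4050, bounds=[0,4050]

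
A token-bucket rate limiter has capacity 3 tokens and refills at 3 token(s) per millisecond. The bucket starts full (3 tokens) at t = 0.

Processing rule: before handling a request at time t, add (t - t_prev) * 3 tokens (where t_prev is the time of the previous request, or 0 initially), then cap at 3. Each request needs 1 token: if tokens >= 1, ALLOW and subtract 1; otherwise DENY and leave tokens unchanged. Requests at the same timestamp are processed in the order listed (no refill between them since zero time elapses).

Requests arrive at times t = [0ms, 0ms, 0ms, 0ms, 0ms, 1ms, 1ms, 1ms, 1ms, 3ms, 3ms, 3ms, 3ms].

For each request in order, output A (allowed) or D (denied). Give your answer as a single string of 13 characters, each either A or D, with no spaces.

Answer: AAADDAAADAAAD

Derivation:
Simulating step by step:
  req#1 t=0ms: ALLOW
  req#2 t=0ms: ALLOW
  req#3 t=0ms: ALLOW
  req#4 t=0ms: DENY
  req#5 t=0ms: DENY
  req#6 t=1ms: ALLOW
  req#7 t=1ms: ALLOW
  req#8 t=1ms: ALLOW
  req#9 t=1ms: DENY
  req#10 t=3ms: ALLOW
  req#11 t=3ms: ALLOW
  req#12 t=3ms: ALLOW
  req#13 t=3ms: DENY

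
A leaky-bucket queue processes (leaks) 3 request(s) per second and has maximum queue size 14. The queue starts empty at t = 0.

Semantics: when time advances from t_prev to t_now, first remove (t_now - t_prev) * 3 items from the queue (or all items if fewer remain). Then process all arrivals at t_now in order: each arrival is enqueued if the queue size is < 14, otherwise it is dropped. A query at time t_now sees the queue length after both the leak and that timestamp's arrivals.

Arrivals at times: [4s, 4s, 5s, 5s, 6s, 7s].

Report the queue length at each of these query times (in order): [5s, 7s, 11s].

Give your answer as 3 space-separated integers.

Answer: 2 1 0

Derivation:
Queue lengths at query times:
  query t=5s: backlog = 2
  query t=7s: backlog = 1
  query t=11s: backlog = 0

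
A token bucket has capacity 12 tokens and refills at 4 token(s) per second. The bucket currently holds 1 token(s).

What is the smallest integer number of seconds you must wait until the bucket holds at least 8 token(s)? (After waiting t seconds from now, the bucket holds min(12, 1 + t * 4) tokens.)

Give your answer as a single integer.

Answer: 2

Derivation:
Need 1 + t * 4 >= 8, so t >= 7/4.
Smallest integer t = ceil(7/4) = 2.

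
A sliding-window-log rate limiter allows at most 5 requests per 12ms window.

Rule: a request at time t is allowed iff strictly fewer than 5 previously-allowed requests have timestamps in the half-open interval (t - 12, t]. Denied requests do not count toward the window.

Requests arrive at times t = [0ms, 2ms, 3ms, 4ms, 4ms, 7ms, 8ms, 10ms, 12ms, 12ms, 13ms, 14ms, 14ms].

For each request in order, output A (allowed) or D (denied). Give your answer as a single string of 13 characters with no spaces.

Tracking allowed requests in the window:
  req#1 t=0ms: ALLOW
  req#2 t=2ms: ALLOW
  req#3 t=3ms: ALLOW
  req#4 t=4ms: ALLOW
  req#5 t=4ms: ALLOW
  req#6 t=7ms: DENY
  req#7 t=8ms: DENY
  req#8 t=10ms: DENY
  req#9 t=12ms: ALLOW
  req#10 t=12ms: DENY
  req#11 t=13ms: DENY
  req#12 t=14ms: ALLOW
  req#13 t=14ms: DENY

Answer: AAAAADDDADDAD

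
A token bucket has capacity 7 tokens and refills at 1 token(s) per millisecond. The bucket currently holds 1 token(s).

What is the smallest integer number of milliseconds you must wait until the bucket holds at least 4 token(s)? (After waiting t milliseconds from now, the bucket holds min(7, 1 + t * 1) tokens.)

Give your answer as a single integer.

Answer: 3

Derivation:
Need 1 + t * 1 >= 4, so t >= 3/1.
Smallest integer t = ceil(3/1) = 3.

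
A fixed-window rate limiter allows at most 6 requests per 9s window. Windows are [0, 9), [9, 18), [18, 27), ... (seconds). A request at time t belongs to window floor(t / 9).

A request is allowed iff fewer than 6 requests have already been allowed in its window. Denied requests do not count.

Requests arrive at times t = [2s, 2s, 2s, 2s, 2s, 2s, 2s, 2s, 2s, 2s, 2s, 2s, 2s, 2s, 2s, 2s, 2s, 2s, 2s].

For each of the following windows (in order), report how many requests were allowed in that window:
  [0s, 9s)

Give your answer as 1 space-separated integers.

Answer: 6

Derivation:
Processing requests:
  req#1 t=2s (window 0): ALLOW
  req#2 t=2s (window 0): ALLOW
  req#3 t=2s (window 0): ALLOW
  req#4 t=2s (window 0): ALLOW
  req#5 t=2s (window 0): ALLOW
  req#6 t=2s (window 0): ALLOW
  req#7 t=2s (window 0): DENY
  req#8 t=2s (window 0): DENY
  req#9 t=2s (window 0): DENY
  req#10 t=2s (window 0): DENY
  req#11 t=2s (window 0): DENY
  req#12 t=2s (window 0): DENY
  req#13 t=2s (window 0): DENY
  req#14 t=2s (window 0): DENY
  req#15 t=2s (window 0): DENY
  req#16 t=2s (window 0): DENY
  req#17 t=2s (window 0): DENY
  req#18 t=2s (window 0): DENY
  req#19 t=2s (window 0): DENY

Allowed counts by window: 6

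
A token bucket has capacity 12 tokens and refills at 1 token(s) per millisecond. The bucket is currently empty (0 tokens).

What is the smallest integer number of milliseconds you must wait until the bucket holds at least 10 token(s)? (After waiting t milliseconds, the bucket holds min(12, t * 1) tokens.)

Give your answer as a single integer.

Need t * 1 >= 10, so t >= 10/1.
Smallest integer t = ceil(10/1) = 10.

Answer: 10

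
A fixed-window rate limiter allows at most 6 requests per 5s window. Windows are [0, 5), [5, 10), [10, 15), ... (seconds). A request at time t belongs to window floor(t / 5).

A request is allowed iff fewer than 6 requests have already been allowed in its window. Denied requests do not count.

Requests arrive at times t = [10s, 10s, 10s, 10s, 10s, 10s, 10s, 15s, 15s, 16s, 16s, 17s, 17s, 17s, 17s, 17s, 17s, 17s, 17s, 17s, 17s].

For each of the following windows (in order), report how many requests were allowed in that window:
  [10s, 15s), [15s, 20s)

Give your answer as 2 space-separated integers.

Answer: 6 6

Derivation:
Processing requests:
  req#1 t=10s (window 2): ALLOW
  req#2 t=10s (window 2): ALLOW
  req#3 t=10s (window 2): ALLOW
  req#4 t=10s (window 2): ALLOW
  req#5 t=10s (window 2): ALLOW
  req#6 t=10s (window 2): ALLOW
  req#7 t=10s (window 2): DENY
  req#8 t=15s (window 3): ALLOW
  req#9 t=15s (window 3): ALLOW
  req#10 t=16s (window 3): ALLOW
  req#11 t=16s (window 3): ALLOW
  req#12 t=17s (window 3): ALLOW
  req#13 t=17s (window 3): ALLOW
  req#14 t=17s (window 3): DENY
  req#15 t=17s (window 3): DENY
  req#16 t=17s (window 3): DENY
  req#17 t=17s (window 3): DENY
  req#18 t=17s (window 3): DENY
  req#19 t=17s (window 3): DENY
  req#20 t=17s (window 3): DENY
  req#21 t=17s (window 3): DENY

Allowed counts by window: 6 6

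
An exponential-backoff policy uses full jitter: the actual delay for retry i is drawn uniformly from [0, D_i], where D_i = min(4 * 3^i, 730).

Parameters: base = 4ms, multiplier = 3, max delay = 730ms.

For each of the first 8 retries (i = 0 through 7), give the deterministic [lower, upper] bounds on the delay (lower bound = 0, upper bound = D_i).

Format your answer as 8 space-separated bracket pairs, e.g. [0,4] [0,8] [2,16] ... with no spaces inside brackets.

Computing bounds per retry:
  i=0: D_i=min(4*3^0,730)=4, bounds=[0,4]
  i=1: D_i=min(4*3^1,730)=12, bounds=[0,12]
  i=2: D_i=min(4*3^2,730)=36, bounds=[0,36]
  i=3: D_i=min(4*3^3,730)=108, bounds=[0,108]
  i=4: D_i=min(4*3^4,730)=324, bounds=[0,324]
  i=5: D_i=min(4*3^5,730)=730, bounds=[0,730]
  i=6: D_i=min(4*3^6,730)=730, bounds=[0,730]
  i=7: D_i=min(4*3^7,730)=730, bounds=[0,730]

Answer: [0,4] [0,12] [0,36] [0,108] [0,324] [0,730] [0,730] [0,730]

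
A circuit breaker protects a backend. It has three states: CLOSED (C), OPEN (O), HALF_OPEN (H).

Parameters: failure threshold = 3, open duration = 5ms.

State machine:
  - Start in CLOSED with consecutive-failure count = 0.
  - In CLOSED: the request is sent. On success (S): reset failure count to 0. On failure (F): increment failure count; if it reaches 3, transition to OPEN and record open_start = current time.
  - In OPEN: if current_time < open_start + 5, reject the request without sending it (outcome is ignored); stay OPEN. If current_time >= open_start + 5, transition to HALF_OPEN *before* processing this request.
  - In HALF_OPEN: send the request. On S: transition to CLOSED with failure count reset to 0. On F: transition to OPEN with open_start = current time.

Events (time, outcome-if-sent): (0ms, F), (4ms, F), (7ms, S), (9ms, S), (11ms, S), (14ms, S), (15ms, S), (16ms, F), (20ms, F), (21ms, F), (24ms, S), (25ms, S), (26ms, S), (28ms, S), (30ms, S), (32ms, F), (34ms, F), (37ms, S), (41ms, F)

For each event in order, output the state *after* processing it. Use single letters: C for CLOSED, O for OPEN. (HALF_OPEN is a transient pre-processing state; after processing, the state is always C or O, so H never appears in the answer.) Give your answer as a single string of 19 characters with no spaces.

State after each event:
  event#1 t=0ms outcome=F: state=CLOSED
  event#2 t=4ms outcome=F: state=CLOSED
  event#3 t=7ms outcome=S: state=CLOSED
  event#4 t=9ms outcome=S: state=CLOSED
  event#5 t=11ms outcome=S: state=CLOSED
  event#6 t=14ms outcome=S: state=CLOSED
  event#7 t=15ms outcome=S: state=CLOSED
  event#8 t=16ms outcome=F: state=CLOSED
  event#9 t=20ms outcome=F: state=CLOSED
  event#10 t=21ms outcome=F: state=OPEN
  event#11 t=24ms outcome=S: state=OPEN
  event#12 t=25ms outcome=S: state=OPEN
  event#13 t=26ms outcome=S: state=CLOSED
  event#14 t=28ms outcome=S: state=CLOSED
  event#15 t=30ms outcome=S: state=CLOSED
  event#16 t=32ms outcome=F: state=CLOSED
  event#17 t=34ms outcome=F: state=CLOSED
  event#18 t=37ms outcome=S: state=CLOSED
  event#19 t=41ms outcome=F: state=CLOSED

Answer: CCCCCCCCCOOOCCCCCCC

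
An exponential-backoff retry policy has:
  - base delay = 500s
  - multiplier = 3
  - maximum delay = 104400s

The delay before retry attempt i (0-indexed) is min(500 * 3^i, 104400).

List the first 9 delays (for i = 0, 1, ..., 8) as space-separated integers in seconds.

Computing each delay:
  i=0: min(500*3^0, 104400) = 500
  i=1: min(500*3^1, 104400) = 1500
  i=2: min(500*3^2, 104400) = 4500
  i=3: min(500*3^3, 104400) = 13500
  i=4: min(500*3^4, 104400) = 40500
  i=5: min(500*3^5, 104400) = 104400
  i=6: min(500*3^6, 104400) = 104400
  i=7: min(500*3^7, 104400) = 104400
  i=8: min(500*3^8, 104400) = 104400

Answer: 500 1500 4500 13500 40500 104400 104400 104400 104400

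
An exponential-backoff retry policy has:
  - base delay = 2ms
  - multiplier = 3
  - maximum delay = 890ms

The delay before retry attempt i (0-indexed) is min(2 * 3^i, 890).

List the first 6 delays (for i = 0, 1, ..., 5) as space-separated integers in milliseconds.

Computing each delay:
  i=0: min(2*3^0, 890) = 2
  i=1: min(2*3^1, 890) = 6
  i=2: min(2*3^2, 890) = 18
  i=3: min(2*3^3, 890) = 54
  i=4: min(2*3^4, 890) = 162
  i=5: min(2*3^5, 890) = 486

Answer: 2 6 18 54 162 486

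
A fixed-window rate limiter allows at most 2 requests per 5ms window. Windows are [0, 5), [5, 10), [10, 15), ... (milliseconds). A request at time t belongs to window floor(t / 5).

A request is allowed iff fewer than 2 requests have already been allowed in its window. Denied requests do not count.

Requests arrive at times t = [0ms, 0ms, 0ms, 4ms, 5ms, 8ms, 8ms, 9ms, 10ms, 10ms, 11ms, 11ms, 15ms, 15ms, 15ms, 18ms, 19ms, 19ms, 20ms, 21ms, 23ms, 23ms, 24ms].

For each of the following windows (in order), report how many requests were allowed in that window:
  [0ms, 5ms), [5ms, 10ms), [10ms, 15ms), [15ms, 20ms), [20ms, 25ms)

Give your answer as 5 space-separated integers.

Processing requests:
  req#1 t=0ms (window 0): ALLOW
  req#2 t=0ms (window 0): ALLOW
  req#3 t=0ms (window 0): DENY
  req#4 t=4ms (window 0): DENY
  req#5 t=5ms (window 1): ALLOW
  req#6 t=8ms (window 1): ALLOW
  req#7 t=8ms (window 1): DENY
  req#8 t=9ms (window 1): DENY
  req#9 t=10ms (window 2): ALLOW
  req#10 t=10ms (window 2): ALLOW
  req#11 t=11ms (window 2): DENY
  req#12 t=11ms (window 2): DENY
  req#13 t=15ms (window 3): ALLOW
  req#14 t=15ms (window 3): ALLOW
  req#15 t=15ms (window 3): DENY
  req#16 t=18ms (window 3): DENY
  req#17 t=19ms (window 3): DENY
  req#18 t=19ms (window 3): DENY
  req#19 t=20ms (window 4): ALLOW
  req#20 t=21ms (window 4): ALLOW
  req#21 t=23ms (window 4): DENY
  req#22 t=23ms (window 4): DENY
  req#23 t=24ms (window 4): DENY

Allowed counts by window: 2 2 2 2 2

Answer: 2 2 2 2 2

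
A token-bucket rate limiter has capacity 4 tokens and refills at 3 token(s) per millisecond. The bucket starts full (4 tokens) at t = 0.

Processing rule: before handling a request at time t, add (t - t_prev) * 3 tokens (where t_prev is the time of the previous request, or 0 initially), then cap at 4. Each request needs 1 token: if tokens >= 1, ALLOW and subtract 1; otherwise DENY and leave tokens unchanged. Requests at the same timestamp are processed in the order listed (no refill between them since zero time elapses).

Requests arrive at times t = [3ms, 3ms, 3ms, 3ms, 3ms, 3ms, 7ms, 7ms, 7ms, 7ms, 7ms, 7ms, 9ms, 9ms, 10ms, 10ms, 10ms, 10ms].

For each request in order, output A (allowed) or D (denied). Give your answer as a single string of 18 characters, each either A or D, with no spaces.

Answer: AAAADDAAAADDAAAAAA

Derivation:
Simulating step by step:
  req#1 t=3ms: ALLOW
  req#2 t=3ms: ALLOW
  req#3 t=3ms: ALLOW
  req#4 t=3ms: ALLOW
  req#5 t=3ms: DENY
  req#6 t=3ms: DENY
  req#7 t=7ms: ALLOW
  req#8 t=7ms: ALLOW
  req#9 t=7ms: ALLOW
  req#10 t=7ms: ALLOW
  req#11 t=7ms: DENY
  req#12 t=7ms: DENY
  req#13 t=9ms: ALLOW
  req#14 t=9ms: ALLOW
  req#15 t=10ms: ALLOW
  req#16 t=10ms: ALLOW
  req#17 t=10ms: ALLOW
  req#18 t=10ms: ALLOW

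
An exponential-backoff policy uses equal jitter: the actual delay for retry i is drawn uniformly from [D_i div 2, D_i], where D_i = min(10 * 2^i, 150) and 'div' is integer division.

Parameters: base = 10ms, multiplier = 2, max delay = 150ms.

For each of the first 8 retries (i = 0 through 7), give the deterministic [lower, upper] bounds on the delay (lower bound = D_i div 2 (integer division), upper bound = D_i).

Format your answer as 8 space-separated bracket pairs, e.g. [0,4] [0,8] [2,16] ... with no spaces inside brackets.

Computing bounds per retry:
  i=0: D_i=min(10*2^0,150)=10, bounds=[5,10]
  i=1: D_i=min(10*2^1,150)=20, bounds=[10,20]
  i=2: D_i=min(10*2^2,150)=40, bounds=[20,40]
  i=3: D_i=min(10*2^3,150)=80, bounds=[40,80]
  i=4: D_i=min(10*2^4,150)=150, bounds=[75,150]
  i=5: D_i=min(10*2^5,150)=150, bounds=[75,150]
  i=6: D_i=min(10*2^6,150)=150, bounds=[75,150]
  i=7: D_i=min(10*2^7,150)=150, bounds=[75,150]

Answer: [5,10] [10,20] [20,40] [40,80] [75,150] [75,150] [75,150] [75,150]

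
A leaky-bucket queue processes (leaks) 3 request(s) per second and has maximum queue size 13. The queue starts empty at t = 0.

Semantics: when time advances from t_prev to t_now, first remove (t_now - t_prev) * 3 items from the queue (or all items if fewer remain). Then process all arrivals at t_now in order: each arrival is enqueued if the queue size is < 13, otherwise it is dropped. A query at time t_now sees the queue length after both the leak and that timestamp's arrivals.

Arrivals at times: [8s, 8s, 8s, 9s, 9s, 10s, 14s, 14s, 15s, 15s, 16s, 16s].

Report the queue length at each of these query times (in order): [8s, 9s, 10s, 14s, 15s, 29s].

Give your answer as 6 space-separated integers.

Answer: 3 2 1 2 2 0

Derivation:
Queue lengths at query times:
  query t=8s: backlog = 3
  query t=9s: backlog = 2
  query t=10s: backlog = 1
  query t=14s: backlog = 2
  query t=15s: backlog = 2
  query t=29s: backlog = 0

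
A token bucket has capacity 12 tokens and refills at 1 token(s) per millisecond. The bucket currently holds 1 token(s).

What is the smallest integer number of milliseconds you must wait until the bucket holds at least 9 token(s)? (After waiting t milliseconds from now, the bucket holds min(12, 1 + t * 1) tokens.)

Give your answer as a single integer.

Answer: 8

Derivation:
Need 1 + t * 1 >= 9, so t >= 8/1.
Smallest integer t = ceil(8/1) = 8.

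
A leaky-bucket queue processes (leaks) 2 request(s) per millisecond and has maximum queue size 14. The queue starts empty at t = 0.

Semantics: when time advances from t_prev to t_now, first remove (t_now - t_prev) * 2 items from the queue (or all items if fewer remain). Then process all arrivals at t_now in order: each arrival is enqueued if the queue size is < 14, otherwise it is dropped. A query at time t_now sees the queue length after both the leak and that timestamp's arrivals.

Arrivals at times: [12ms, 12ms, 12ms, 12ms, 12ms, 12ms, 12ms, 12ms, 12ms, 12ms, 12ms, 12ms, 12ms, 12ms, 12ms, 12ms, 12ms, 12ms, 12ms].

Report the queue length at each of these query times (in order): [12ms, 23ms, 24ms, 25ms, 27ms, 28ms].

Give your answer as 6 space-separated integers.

Queue lengths at query times:
  query t=12ms: backlog = 14
  query t=23ms: backlog = 0
  query t=24ms: backlog = 0
  query t=25ms: backlog = 0
  query t=27ms: backlog = 0
  query t=28ms: backlog = 0

Answer: 14 0 0 0 0 0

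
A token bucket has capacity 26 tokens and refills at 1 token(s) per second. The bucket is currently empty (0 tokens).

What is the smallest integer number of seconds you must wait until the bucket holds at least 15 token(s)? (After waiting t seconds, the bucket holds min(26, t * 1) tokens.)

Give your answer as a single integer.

Need t * 1 >= 15, so t >= 15/1.
Smallest integer t = ceil(15/1) = 15.

Answer: 15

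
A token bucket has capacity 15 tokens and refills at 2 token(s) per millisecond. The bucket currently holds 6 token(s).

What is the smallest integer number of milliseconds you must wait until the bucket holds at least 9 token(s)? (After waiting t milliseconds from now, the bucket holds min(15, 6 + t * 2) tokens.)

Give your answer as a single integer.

Answer: 2

Derivation:
Need 6 + t * 2 >= 9, so t >= 3/2.
Smallest integer t = ceil(3/2) = 2.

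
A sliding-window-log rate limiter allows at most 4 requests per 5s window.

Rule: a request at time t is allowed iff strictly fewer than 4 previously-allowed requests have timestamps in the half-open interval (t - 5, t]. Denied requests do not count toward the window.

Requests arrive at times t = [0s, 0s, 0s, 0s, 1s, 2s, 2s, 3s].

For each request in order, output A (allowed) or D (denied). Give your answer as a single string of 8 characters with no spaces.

Tracking allowed requests in the window:
  req#1 t=0s: ALLOW
  req#2 t=0s: ALLOW
  req#3 t=0s: ALLOW
  req#4 t=0s: ALLOW
  req#5 t=1s: DENY
  req#6 t=2s: DENY
  req#7 t=2s: DENY
  req#8 t=3s: DENY

Answer: AAAADDDD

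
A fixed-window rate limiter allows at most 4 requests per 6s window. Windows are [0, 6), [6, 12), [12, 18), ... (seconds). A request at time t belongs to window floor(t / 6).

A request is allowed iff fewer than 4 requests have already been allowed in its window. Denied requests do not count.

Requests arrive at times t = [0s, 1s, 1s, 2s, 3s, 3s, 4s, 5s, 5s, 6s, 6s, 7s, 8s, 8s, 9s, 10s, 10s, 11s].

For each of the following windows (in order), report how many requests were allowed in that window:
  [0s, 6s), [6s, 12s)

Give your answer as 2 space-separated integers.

Processing requests:
  req#1 t=0s (window 0): ALLOW
  req#2 t=1s (window 0): ALLOW
  req#3 t=1s (window 0): ALLOW
  req#4 t=2s (window 0): ALLOW
  req#5 t=3s (window 0): DENY
  req#6 t=3s (window 0): DENY
  req#7 t=4s (window 0): DENY
  req#8 t=5s (window 0): DENY
  req#9 t=5s (window 0): DENY
  req#10 t=6s (window 1): ALLOW
  req#11 t=6s (window 1): ALLOW
  req#12 t=7s (window 1): ALLOW
  req#13 t=8s (window 1): ALLOW
  req#14 t=8s (window 1): DENY
  req#15 t=9s (window 1): DENY
  req#16 t=10s (window 1): DENY
  req#17 t=10s (window 1): DENY
  req#18 t=11s (window 1): DENY

Allowed counts by window: 4 4

Answer: 4 4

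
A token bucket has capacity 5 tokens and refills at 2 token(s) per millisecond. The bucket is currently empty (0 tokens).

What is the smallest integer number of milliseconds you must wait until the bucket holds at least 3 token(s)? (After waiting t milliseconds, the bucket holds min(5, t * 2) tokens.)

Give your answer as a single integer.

Need t * 2 >= 3, so t >= 3/2.
Smallest integer t = ceil(3/2) = 2.

Answer: 2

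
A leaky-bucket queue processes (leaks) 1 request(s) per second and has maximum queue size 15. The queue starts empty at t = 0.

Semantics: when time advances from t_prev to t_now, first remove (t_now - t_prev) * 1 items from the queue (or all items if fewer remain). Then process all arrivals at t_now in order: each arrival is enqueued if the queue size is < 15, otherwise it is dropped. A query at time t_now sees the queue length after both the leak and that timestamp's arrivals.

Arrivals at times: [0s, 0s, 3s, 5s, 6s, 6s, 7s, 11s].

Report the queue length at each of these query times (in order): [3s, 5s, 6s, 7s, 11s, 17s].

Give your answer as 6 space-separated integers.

Queue lengths at query times:
  query t=3s: backlog = 1
  query t=5s: backlog = 1
  query t=6s: backlog = 2
  query t=7s: backlog = 2
  query t=11s: backlog = 1
  query t=17s: backlog = 0

Answer: 1 1 2 2 1 0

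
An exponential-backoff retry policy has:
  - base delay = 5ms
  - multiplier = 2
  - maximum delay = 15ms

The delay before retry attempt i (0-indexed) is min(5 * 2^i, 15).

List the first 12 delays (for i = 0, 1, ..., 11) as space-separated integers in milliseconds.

Computing each delay:
  i=0: min(5*2^0, 15) = 5
  i=1: min(5*2^1, 15) = 10
  i=2: min(5*2^2, 15) = 15
  i=3: min(5*2^3, 15) = 15
  i=4: min(5*2^4, 15) = 15
  i=5: min(5*2^5, 15) = 15
  i=6: min(5*2^6, 15) = 15
  i=7: min(5*2^7, 15) = 15
  i=8: min(5*2^8, 15) = 15
  i=9: min(5*2^9, 15) = 15
  i=10: min(5*2^10, 15) = 15
  i=11: min(5*2^11, 15) = 15

Answer: 5 10 15 15 15 15 15 15 15 15 15 15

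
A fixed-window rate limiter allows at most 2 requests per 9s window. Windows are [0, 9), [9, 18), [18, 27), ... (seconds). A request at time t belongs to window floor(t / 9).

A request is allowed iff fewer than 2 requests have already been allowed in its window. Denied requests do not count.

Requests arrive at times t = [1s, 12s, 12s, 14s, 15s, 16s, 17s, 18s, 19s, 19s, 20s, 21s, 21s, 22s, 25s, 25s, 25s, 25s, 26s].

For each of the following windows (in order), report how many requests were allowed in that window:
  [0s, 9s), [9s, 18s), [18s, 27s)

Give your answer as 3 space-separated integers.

Processing requests:
  req#1 t=1s (window 0): ALLOW
  req#2 t=12s (window 1): ALLOW
  req#3 t=12s (window 1): ALLOW
  req#4 t=14s (window 1): DENY
  req#5 t=15s (window 1): DENY
  req#6 t=16s (window 1): DENY
  req#7 t=17s (window 1): DENY
  req#8 t=18s (window 2): ALLOW
  req#9 t=19s (window 2): ALLOW
  req#10 t=19s (window 2): DENY
  req#11 t=20s (window 2): DENY
  req#12 t=21s (window 2): DENY
  req#13 t=21s (window 2): DENY
  req#14 t=22s (window 2): DENY
  req#15 t=25s (window 2): DENY
  req#16 t=25s (window 2): DENY
  req#17 t=25s (window 2): DENY
  req#18 t=25s (window 2): DENY
  req#19 t=26s (window 2): DENY

Allowed counts by window: 1 2 2

Answer: 1 2 2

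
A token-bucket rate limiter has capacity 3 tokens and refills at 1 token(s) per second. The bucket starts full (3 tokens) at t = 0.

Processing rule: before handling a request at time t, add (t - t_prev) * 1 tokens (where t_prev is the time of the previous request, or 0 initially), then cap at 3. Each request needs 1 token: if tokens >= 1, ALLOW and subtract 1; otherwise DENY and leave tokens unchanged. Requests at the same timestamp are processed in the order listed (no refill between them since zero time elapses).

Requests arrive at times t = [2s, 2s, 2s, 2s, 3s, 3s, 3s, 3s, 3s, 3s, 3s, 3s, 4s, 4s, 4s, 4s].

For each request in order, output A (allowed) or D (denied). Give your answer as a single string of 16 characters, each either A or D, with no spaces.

Answer: AAADADDDDDDDADDD

Derivation:
Simulating step by step:
  req#1 t=2s: ALLOW
  req#2 t=2s: ALLOW
  req#3 t=2s: ALLOW
  req#4 t=2s: DENY
  req#5 t=3s: ALLOW
  req#6 t=3s: DENY
  req#7 t=3s: DENY
  req#8 t=3s: DENY
  req#9 t=3s: DENY
  req#10 t=3s: DENY
  req#11 t=3s: DENY
  req#12 t=3s: DENY
  req#13 t=4s: ALLOW
  req#14 t=4s: DENY
  req#15 t=4s: DENY
  req#16 t=4s: DENY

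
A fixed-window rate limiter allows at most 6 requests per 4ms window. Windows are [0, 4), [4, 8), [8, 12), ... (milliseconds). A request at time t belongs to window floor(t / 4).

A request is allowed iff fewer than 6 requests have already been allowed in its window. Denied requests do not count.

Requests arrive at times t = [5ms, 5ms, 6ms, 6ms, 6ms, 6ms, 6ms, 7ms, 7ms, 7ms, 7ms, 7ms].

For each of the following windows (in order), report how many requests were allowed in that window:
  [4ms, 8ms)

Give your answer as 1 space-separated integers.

Answer: 6

Derivation:
Processing requests:
  req#1 t=5ms (window 1): ALLOW
  req#2 t=5ms (window 1): ALLOW
  req#3 t=6ms (window 1): ALLOW
  req#4 t=6ms (window 1): ALLOW
  req#5 t=6ms (window 1): ALLOW
  req#6 t=6ms (window 1): ALLOW
  req#7 t=6ms (window 1): DENY
  req#8 t=7ms (window 1): DENY
  req#9 t=7ms (window 1): DENY
  req#10 t=7ms (window 1): DENY
  req#11 t=7ms (window 1): DENY
  req#12 t=7ms (window 1): DENY

Allowed counts by window: 6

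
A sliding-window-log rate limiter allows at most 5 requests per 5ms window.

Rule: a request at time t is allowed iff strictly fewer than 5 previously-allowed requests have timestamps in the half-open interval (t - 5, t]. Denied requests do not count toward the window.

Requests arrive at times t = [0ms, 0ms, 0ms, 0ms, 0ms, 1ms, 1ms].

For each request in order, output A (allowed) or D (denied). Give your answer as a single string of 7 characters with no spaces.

Answer: AAAAADD

Derivation:
Tracking allowed requests in the window:
  req#1 t=0ms: ALLOW
  req#2 t=0ms: ALLOW
  req#3 t=0ms: ALLOW
  req#4 t=0ms: ALLOW
  req#5 t=0ms: ALLOW
  req#6 t=1ms: DENY
  req#7 t=1ms: DENY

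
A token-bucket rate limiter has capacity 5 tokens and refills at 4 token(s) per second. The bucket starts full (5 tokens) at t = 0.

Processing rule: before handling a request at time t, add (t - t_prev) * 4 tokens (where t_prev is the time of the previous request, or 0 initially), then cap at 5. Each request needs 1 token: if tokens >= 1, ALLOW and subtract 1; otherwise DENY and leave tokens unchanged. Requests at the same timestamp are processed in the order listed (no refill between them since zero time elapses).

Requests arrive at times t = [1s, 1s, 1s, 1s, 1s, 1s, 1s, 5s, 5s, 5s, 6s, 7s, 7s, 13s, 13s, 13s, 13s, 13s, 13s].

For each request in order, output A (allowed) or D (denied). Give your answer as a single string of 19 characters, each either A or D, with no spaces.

Answer: AAAAADDAAAAAAAAAAAD

Derivation:
Simulating step by step:
  req#1 t=1s: ALLOW
  req#2 t=1s: ALLOW
  req#3 t=1s: ALLOW
  req#4 t=1s: ALLOW
  req#5 t=1s: ALLOW
  req#6 t=1s: DENY
  req#7 t=1s: DENY
  req#8 t=5s: ALLOW
  req#9 t=5s: ALLOW
  req#10 t=5s: ALLOW
  req#11 t=6s: ALLOW
  req#12 t=7s: ALLOW
  req#13 t=7s: ALLOW
  req#14 t=13s: ALLOW
  req#15 t=13s: ALLOW
  req#16 t=13s: ALLOW
  req#17 t=13s: ALLOW
  req#18 t=13s: ALLOW
  req#19 t=13s: DENY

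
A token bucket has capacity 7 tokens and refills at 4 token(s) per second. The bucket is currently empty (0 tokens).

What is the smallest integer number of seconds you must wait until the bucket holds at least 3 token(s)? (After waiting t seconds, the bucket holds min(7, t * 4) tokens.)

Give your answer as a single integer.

Answer: 1

Derivation:
Need t * 4 >= 3, so t >= 3/4.
Smallest integer t = ceil(3/4) = 1.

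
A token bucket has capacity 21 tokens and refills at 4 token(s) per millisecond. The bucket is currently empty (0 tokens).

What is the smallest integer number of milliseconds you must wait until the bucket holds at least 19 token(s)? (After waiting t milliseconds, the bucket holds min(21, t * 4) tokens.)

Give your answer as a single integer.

Answer: 5

Derivation:
Need t * 4 >= 19, so t >= 19/4.
Smallest integer t = ceil(19/4) = 5.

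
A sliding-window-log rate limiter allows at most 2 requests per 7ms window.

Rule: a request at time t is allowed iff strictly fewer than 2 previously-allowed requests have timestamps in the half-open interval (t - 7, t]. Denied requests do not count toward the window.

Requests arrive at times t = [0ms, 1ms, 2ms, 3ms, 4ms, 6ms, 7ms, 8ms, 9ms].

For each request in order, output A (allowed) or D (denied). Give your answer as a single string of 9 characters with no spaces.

Tracking allowed requests in the window:
  req#1 t=0ms: ALLOW
  req#2 t=1ms: ALLOW
  req#3 t=2ms: DENY
  req#4 t=3ms: DENY
  req#5 t=4ms: DENY
  req#6 t=6ms: DENY
  req#7 t=7ms: ALLOW
  req#8 t=8ms: ALLOW
  req#9 t=9ms: DENY

Answer: AADDDDAAD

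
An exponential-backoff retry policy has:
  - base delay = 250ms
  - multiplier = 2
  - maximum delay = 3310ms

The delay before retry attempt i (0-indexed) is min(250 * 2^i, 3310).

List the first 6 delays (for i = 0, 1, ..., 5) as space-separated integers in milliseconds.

Computing each delay:
  i=0: min(250*2^0, 3310) = 250
  i=1: min(250*2^1, 3310) = 500
  i=2: min(250*2^2, 3310) = 1000
  i=3: min(250*2^3, 3310) = 2000
  i=4: min(250*2^4, 3310) = 3310
  i=5: min(250*2^5, 3310) = 3310

Answer: 250 500 1000 2000 3310 3310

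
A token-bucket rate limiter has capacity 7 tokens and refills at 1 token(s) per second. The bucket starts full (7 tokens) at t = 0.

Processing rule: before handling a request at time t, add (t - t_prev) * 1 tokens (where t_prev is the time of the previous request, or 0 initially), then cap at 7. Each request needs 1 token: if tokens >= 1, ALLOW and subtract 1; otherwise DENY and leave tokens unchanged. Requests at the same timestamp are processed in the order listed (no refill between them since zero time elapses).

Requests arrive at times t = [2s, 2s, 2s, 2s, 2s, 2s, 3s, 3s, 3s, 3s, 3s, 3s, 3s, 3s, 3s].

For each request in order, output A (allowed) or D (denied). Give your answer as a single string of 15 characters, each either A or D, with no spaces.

Answer: AAAAAAAADDDDDDD

Derivation:
Simulating step by step:
  req#1 t=2s: ALLOW
  req#2 t=2s: ALLOW
  req#3 t=2s: ALLOW
  req#4 t=2s: ALLOW
  req#5 t=2s: ALLOW
  req#6 t=2s: ALLOW
  req#7 t=3s: ALLOW
  req#8 t=3s: ALLOW
  req#9 t=3s: DENY
  req#10 t=3s: DENY
  req#11 t=3s: DENY
  req#12 t=3s: DENY
  req#13 t=3s: DENY
  req#14 t=3s: DENY
  req#15 t=3s: DENY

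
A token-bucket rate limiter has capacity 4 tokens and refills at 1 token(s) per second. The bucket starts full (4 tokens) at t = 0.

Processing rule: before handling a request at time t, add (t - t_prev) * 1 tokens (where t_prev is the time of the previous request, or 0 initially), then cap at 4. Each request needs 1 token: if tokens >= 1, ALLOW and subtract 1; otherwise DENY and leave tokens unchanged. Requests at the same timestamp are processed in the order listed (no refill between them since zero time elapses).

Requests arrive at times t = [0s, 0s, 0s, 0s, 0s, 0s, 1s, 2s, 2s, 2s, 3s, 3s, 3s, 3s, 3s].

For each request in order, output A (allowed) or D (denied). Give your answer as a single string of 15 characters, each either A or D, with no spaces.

Answer: AAAADDAADDADDDD

Derivation:
Simulating step by step:
  req#1 t=0s: ALLOW
  req#2 t=0s: ALLOW
  req#3 t=0s: ALLOW
  req#4 t=0s: ALLOW
  req#5 t=0s: DENY
  req#6 t=0s: DENY
  req#7 t=1s: ALLOW
  req#8 t=2s: ALLOW
  req#9 t=2s: DENY
  req#10 t=2s: DENY
  req#11 t=3s: ALLOW
  req#12 t=3s: DENY
  req#13 t=3s: DENY
  req#14 t=3s: DENY
  req#15 t=3s: DENY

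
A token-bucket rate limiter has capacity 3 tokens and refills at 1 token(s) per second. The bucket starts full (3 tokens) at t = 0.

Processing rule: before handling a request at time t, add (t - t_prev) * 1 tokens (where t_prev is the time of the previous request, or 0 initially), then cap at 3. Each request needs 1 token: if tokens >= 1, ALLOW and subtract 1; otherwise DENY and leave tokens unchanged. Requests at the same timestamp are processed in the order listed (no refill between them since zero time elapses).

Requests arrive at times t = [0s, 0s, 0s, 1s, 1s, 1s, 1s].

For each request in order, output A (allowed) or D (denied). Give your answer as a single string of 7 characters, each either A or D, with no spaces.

Answer: AAAADDD

Derivation:
Simulating step by step:
  req#1 t=0s: ALLOW
  req#2 t=0s: ALLOW
  req#3 t=0s: ALLOW
  req#4 t=1s: ALLOW
  req#5 t=1s: DENY
  req#6 t=1s: DENY
  req#7 t=1s: DENY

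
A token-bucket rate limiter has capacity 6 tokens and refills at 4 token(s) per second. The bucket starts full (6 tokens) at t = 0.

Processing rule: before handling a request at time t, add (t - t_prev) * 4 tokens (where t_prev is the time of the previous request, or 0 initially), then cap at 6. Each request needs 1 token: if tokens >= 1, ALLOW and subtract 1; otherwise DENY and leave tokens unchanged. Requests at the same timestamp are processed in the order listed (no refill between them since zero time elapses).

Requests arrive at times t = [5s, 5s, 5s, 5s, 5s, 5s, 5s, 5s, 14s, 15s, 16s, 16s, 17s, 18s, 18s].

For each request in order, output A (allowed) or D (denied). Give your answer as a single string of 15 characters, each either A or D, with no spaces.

Answer: AAAAAADDAAAAAAA

Derivation:
Simulating step by step:
  req#1 t=5s: ALLOW
  req#2 t=5s: ALLOW
  req#3 t=5s: ALLOW
  req#4 t=5s: ALLOW
  req#5 t=5s: ALLOW
  req#6 t=5s: ALLOW
  req#7 t=5s: DENY
  req#8 t=5s: DENY
  req#9 t=14s: ALLOW
  req#10 t=15s: ALLOW
  req#11 t=16s: ALLOW
  req#12 t=16s: ALLOW
  req#13 t=17s: ALLOW
  req#14 t=18s: ALLOW
  req#15 t=18s: ALLOW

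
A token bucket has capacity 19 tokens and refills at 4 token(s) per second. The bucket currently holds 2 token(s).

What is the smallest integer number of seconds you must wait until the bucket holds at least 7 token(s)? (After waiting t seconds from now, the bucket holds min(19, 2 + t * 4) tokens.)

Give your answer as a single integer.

Need 2 + t * 4 >= 7, so t >= 5/4.
Smallest integer t = ceil(5/4) = 2.

Answer: 2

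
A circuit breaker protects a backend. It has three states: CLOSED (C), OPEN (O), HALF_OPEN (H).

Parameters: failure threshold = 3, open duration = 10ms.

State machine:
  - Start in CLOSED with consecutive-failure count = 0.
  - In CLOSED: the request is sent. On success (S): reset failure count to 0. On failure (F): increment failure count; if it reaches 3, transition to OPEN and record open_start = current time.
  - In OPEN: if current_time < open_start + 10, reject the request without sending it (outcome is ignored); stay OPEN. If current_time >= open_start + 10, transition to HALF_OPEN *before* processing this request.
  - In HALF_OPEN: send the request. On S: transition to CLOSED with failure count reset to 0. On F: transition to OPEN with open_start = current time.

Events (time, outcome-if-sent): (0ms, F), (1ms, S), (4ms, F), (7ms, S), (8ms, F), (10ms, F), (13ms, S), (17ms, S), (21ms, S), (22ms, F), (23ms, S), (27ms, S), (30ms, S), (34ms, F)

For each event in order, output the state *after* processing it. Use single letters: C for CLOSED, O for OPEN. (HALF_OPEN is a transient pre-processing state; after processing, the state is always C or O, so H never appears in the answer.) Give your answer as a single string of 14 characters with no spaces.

Answer: CCCCCCCCCCCCCC

Derivation:
State after each event:
  event#1 t=0ms outcome=F: state=CLOSED
  event#2 t=1ms outcome=S: state=CLOSED
  event#3 t=4ms outcome=F: state=CLOSED
  event#4 t=7ms outcome=S: state=CLOSED
  event#5 t=8ms outcome=F: state=CLOSED
  event#6 t=10ms outcome=F: state=CLOSED
  event#7 t=13ms outcome=S: state=CLOSED
  event#8 t=17ms outcome=S: state=CLOSED
  event#9 t=21ms outcome=S: state=CLOSED
  event#10 t=22ms outcome=F: state=CLOSED
  event#11 t=23ms outcome=S: state=CLOSED
  event#12 t=27ms outcome=S: state=CLOSED
  event#13 t=30ms outcome=S: state=CLOSED
  event#14 t=34ms outcome=F: state=CLOSED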